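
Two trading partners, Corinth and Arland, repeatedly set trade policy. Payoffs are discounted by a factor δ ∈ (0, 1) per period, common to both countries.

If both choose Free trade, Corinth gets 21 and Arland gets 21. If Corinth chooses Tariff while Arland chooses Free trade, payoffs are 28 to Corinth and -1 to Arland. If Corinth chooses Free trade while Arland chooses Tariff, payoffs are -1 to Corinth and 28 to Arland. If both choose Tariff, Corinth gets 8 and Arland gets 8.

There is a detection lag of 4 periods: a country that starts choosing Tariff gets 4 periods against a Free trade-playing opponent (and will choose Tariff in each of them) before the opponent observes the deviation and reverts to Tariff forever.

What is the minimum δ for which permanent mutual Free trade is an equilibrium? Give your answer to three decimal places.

A deviator earns 28 for 4 periods, then 8 forever; cooperating earns 21 forever. Multiplying the IC by (1−δ):
21 ≥ 28(1−δ^4) + 8δ^4, so 20·δ^4 ≥ 7 and δ^4 ≥ 7/20.
δ ≥ (7/20)^(1/4) ≈ 0.769.

0.769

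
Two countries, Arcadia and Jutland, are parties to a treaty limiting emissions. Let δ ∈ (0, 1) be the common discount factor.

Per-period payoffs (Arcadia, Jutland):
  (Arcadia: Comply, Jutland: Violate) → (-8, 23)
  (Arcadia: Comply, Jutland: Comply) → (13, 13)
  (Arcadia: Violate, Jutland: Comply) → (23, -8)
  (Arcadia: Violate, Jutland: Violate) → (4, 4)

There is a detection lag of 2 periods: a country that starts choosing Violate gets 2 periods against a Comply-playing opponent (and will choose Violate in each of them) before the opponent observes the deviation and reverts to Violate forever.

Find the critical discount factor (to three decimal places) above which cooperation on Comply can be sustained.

0.725

A deviator earns 23 for 2 periods, then 4 forever; cooperating earns 13 forever. Multiplying the IC by (1−δ):
13 ≥ 23(1−δ^2) + 4δ^2, so 19·δ^2 ≥ 10 and δ^2 ≥ 10/19.
δ ≥ (10/19)^(1/2) ≈ 0.725.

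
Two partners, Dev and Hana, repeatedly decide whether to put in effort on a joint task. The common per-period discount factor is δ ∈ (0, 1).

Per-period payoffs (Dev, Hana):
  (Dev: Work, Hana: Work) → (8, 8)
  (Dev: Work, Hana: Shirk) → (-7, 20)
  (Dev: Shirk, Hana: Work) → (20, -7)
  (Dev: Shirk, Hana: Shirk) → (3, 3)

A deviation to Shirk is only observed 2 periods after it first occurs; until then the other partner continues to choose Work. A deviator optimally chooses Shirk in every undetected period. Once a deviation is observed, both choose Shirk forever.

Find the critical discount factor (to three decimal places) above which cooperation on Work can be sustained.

A deviator earns 20 for 2 periods, then 3 forever; cooperating earns 8 forever. Multiplying the IC by (1−δ):
8 ≥ 20(1−δ^2) + 3δ^2, so 17·δ^2 ≥ 12 and δ^2 ≥ 12/17.
δ ≥ (12/17)^(1/2) ≈ 0.840.

0.840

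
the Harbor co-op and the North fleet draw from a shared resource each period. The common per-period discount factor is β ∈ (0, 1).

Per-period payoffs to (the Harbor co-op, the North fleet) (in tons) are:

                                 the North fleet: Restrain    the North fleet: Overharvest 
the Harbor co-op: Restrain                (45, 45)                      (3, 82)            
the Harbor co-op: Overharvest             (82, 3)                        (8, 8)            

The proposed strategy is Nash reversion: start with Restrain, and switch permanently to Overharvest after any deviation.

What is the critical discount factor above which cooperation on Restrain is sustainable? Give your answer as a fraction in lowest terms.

1/2

One-period gain from deviating is 82 − 45 = 37. The loss is 45 − 8 = 37 in every subsequent period, with present value 37·β/(1−β).
Deviation is unprofitable when 37·β/(1−β) ≥ 37, i.e. β/(1−β) ≥ 1.
Equivalently β ≥ 37/(37+37) = 1/2.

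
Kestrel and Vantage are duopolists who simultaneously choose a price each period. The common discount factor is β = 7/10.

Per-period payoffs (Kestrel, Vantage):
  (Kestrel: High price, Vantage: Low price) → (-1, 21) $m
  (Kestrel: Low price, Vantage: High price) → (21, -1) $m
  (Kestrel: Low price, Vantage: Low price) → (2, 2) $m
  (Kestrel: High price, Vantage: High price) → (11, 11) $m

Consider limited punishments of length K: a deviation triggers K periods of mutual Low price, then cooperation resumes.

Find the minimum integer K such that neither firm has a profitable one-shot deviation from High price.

Need Σ_{k=1}^{K} β^k ≥ (21−11)/(11−2) = 1.1111 at β = 7/10.
At K = 1 the sum is 0.7000 < 1.1111; at K = 2 it is 1.1900 ≥ 1.1111.
So the minimum punishment length is K = 2.

2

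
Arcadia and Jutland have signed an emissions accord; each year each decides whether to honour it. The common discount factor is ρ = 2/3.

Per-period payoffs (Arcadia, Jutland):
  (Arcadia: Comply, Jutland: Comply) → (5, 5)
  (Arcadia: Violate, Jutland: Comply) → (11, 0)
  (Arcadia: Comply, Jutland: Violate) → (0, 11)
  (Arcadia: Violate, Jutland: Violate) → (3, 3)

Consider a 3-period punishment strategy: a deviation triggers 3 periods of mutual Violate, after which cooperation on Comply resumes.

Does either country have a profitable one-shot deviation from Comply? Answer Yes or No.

Yes

Comparing payoff streams over the 4 periods until play realigns: cooperate → 5(1+ρ+…+ρ^3); deviate → 11 + 3(ρ+…+ρ^3).
Cooperation is sustained iff (5−3)(ρ+…+ρ^3) ≥ 11−5.
ρ+…+ρ^3 = 2/3·(1−(2/3)^3)/(1−2/3) = 1.4074, and (11−5)/(5−3) = 3.0000.
1.4074 < 3.0000, so cooperation is not sustainable.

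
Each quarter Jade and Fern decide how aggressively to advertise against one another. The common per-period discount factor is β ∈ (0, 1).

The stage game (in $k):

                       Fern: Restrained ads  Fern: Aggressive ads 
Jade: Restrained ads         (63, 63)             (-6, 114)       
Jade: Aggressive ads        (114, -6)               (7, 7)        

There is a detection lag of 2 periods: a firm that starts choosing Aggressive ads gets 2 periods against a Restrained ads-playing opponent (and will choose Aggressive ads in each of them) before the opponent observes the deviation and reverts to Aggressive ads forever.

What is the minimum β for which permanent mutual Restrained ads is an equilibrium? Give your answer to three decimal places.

0.690

Deviating for the 2 undetected periods gains 114−63 = 51 per period over cooperation, then loses 63−7 = 56 per period forever once punishment starts.
Gain: 51(1 + β + … + β^1); loss: 56·β^2/(1−β).
No profitable deviation ⇔ 51(1−β^2) ≤ 56·β^2, i.e. β^2 ≥ 51/(51+56) = 51/107.
Hence β ≥ (51/107)^(1/2) ≈ 0.690.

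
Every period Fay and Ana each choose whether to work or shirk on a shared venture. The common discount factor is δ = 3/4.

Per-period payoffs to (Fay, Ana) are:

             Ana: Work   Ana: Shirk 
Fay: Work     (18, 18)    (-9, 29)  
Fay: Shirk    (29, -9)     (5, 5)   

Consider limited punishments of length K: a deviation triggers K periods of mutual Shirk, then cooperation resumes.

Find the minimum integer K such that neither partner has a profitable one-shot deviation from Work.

2

Need Σ_{k=1}^{K} δ^k ≥ (29−18)/(18−5) = 0.8462 at δ = 3/4.
At K = 1 the sum is 0.7500 < 0.8462; at K = 2 it is 1.3125 ≥ 0.8462.
So the minimum punishment length is K = 2.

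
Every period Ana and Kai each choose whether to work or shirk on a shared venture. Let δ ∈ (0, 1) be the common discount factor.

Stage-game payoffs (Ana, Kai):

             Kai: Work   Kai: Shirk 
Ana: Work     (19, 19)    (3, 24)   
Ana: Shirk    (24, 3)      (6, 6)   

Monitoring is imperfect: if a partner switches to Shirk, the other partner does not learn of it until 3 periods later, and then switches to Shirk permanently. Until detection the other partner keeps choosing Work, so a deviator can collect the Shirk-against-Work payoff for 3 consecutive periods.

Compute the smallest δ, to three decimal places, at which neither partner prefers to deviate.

A deviator earns 24 for 3 periods, then 6 forever; cooperating earns 19 forever. Multiplying the IC by (1−δ):
19 ≥ 24(1−δ^3) + 6δ^3, so 18·δ^3 ≥ 5 and δ^3 ≥ 5/18.
δ ≥ (5/18)^(1/3) ≈ 0.652.

0.652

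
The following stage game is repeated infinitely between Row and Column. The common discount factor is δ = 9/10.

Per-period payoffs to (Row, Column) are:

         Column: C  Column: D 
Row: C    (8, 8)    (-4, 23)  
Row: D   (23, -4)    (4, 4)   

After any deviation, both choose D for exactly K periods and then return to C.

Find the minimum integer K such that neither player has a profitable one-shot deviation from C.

No profitable deviation requires (8−4)(δ+…+δ^K) ≥ 23−8, i.e. δ+…+δ^K ≥ 15/4 ≈ 3.7500.
With δ = 9/10, the partial sums are K=1: 0.9000, K=2: 1.7100, K=3: 2.4390, K=4: 3.0951, K=5: 3.6856, K=6: 4.2170.
K = 6 is the first length at which the sum reaches 3.7500.

6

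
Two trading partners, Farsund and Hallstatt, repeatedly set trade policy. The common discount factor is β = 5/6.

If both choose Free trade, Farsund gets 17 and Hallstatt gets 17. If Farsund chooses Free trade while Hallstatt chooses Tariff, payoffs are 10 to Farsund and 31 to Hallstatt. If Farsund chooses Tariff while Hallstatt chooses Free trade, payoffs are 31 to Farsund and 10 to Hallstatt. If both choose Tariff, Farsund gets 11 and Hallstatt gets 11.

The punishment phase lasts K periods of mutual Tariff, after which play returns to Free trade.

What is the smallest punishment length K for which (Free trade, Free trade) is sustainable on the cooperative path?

No profitable deviation requires (17−11)(β+…+β^K) ≥ 31−17, i.e. β+…+β^K ≥ 7/3 ≈ 2.3333.
With β = 5/6, the partial sums are K=1: 0.8333, K=2: 1.5278, K=3: 2.1065, K=4: 2.5887.
K = 4 is the first length at which the sum reaches 2.3333.

4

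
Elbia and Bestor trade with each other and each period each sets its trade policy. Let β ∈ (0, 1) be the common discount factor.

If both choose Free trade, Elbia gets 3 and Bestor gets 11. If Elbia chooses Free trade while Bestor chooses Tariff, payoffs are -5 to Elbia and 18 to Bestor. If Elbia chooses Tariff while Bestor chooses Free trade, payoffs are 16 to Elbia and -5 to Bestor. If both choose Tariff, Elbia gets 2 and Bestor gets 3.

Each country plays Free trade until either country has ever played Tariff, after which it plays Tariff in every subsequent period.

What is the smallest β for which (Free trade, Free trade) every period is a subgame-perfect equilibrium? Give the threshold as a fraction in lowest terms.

13/14

Elbia: cooperation gives 3 each period; deviation gives 16 once then 2 forever.
  3/(1−β) ≥ 16 + 2β/(1−β) ⇒ β ≥ 13/14.
Bestor: cooperation gives 11 each period; deviation gives 18 once then 3 forever.
  β ≥ 7/15.
Both must hold, so the binding constraint is Elbia's: β ≥ 13/14.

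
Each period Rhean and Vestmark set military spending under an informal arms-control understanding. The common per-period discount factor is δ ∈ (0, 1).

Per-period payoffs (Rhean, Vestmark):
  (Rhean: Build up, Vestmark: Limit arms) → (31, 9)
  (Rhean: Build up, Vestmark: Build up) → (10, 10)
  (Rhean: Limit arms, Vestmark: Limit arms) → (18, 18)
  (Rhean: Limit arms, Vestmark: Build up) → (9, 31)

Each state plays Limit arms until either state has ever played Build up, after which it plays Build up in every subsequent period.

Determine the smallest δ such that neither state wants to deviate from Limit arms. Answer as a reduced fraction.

13/21

Under grim trigger the critical discount factor is (T−C)/(T−P) with T = 31, C = 18, P = 10.
δ* = (31−18)/(31−10) = 13/21.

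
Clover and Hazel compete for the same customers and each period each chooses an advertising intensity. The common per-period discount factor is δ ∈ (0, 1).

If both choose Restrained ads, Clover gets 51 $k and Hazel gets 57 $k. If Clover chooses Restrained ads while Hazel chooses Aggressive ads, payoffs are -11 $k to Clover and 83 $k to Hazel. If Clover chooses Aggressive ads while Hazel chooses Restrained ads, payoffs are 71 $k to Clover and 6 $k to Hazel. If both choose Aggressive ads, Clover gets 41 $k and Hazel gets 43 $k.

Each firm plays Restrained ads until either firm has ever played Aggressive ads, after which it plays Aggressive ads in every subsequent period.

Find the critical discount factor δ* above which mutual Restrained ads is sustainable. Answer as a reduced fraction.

2/3

Clover: cooperation gives 51 each period; deviation gives 71 once then 41 forever.
  51/(1−δ) ≥ 71 + 41δ/(1−δ) ⇒ δ ≥ 20/30 = 2/3.
Hazel: cooperation gives 57 each period; deviation gives 83 once then 43 forever.
  δ ≥ 26/40 = 13/20.
Both must hold, so the binding constraint is Clover's: δ ≥ 2/3.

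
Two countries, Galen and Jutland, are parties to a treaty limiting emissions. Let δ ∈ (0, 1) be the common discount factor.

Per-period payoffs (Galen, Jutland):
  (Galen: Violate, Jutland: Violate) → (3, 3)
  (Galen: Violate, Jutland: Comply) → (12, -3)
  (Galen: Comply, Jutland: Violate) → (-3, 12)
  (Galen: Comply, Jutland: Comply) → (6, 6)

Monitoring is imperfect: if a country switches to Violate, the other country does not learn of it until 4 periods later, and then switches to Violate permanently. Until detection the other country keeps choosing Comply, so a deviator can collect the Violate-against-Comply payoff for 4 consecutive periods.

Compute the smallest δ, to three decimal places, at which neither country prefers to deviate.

0.904

The best deviation is to choose Violate for all 4 undetected periods, earning 12 each, then 3 forever once detected.
Deviation value: 12(1−δ^4)/(1−δ) + 3δ^4/(1−δ); cooperation value: 6/(1−δ).
IC: 6 ≥ 12(1−δ^4) + 3δ^4 = 12 − 9δ^4.
So δ^4 ≥ 6/9 = 2/3, giving δ ≥ (2/3)^(1/4) ≈ 0.904.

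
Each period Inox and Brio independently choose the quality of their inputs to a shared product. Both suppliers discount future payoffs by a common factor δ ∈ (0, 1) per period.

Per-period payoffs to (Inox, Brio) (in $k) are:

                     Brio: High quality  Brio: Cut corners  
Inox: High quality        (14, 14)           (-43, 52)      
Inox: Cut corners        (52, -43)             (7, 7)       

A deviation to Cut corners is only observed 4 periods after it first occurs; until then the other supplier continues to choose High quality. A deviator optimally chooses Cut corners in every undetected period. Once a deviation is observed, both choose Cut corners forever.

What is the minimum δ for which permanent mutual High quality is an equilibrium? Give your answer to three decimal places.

The best deviation is to choose Cut corners for all 4 undetected periods, earning 52 each, then 7 forever once detected.
Deviation value: 52(1−δ^4)/(1−δ) + 7δ^4/(1−δ); cooperation value: 14/(1−δ).
IC: 14 ≥ 52(1−δ^4) + 7δ^4 = 52 − 45δ^4.
So δ^4 ≥ 38/45, giving δ ≥ (38/45)^(1/4) ≈ 0.959.

0.959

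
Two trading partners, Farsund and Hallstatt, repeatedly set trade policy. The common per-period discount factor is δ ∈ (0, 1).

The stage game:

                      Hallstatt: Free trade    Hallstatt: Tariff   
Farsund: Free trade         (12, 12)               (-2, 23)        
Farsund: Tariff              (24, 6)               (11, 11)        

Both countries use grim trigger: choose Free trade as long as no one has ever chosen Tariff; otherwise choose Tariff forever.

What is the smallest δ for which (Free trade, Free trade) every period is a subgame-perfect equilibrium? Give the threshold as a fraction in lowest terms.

Farsund's threshold: (24−12)/(24−11) = 12/13.
Hallstatt's threshold: (23−12)/(23−11) = 11/12.
12/13 > 11/12, so Farsund binds and δ* = 12/13.

12/13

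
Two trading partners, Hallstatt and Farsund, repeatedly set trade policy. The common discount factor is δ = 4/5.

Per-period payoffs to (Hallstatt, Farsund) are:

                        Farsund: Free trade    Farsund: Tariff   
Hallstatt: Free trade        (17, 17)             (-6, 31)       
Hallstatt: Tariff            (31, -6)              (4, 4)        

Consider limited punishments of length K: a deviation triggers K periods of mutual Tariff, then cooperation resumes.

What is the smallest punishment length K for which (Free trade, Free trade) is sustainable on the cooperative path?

2

No profitable deviation requires (17−4)(δ+…+δ^K) ≥ 31−17, i.e. δ+…+δ^K ≥ 14/13 ≈ 1.0769.
With δ = 4/5, the partial sums are K=1: 0.8000, K=2: 1.4400.
K = 2 is the first length at which the sum reaches 1.0769.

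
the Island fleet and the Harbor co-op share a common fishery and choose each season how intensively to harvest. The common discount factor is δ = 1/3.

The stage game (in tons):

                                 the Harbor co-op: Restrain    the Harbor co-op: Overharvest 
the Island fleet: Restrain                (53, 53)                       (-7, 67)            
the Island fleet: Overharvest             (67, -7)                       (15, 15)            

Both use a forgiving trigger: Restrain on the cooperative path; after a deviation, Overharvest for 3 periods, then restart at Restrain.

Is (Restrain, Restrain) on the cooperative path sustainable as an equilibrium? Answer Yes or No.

Yes

IC: δ+…+δ^3 ≥ (67−53)/(53−15) = 7/19.
At δ = 1/3: partial sum = 0.4815 ≥ 0.3684. Cooperation sustainable.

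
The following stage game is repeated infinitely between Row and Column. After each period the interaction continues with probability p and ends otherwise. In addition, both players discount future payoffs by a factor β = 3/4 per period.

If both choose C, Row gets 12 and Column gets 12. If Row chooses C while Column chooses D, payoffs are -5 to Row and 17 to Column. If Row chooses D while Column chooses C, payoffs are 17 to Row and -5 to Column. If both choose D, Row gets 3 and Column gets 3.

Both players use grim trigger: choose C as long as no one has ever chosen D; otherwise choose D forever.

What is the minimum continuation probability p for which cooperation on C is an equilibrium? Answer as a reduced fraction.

Expected continuation weight on next period's payoff is β·p = 3/4·p, which plays the role of the discount factor.
Cooperation requires 3/4·p ≥ (17−12)/(17−3) = 5/14, hence p ≥ 10/21.

10/21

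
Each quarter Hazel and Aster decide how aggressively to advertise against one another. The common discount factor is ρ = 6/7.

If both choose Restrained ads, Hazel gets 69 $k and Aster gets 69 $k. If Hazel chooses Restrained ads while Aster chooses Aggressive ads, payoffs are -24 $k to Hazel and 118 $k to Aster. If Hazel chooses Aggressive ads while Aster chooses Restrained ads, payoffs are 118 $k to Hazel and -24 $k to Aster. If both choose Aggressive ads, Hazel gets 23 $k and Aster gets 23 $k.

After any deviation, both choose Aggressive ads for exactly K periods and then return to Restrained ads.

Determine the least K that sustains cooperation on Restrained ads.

2

Need Σ_{k=1}^{K} ρ^k ≥ (118−69)/(69−23) = 1.0652 at ρ = 6/7.
At K = 1 the sum is 0.8571 < 1.0652; at K = 2 it is 1.5918 ≥ 1.0652.
So the minimum punishment length is K = 2.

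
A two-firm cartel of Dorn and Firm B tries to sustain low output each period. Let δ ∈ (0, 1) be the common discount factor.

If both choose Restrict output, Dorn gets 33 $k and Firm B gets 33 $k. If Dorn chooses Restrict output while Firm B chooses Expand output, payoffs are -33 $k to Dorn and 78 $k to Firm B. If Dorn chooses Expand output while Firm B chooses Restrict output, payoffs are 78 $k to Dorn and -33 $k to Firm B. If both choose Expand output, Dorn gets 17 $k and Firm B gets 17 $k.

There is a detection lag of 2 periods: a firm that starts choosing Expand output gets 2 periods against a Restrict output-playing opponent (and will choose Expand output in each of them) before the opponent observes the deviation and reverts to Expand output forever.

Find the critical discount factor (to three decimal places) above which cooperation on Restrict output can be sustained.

A deviator earns 78 for 2 periods, then 17 forever; cooperating earns 33 forever. Multiplying the IC by (1−δ):
33 ≥ 78(1−δ^2) + 17δ^2, so 61·δ^2 ≥ 45 and δ^2 ≥ 45/61.
δ ≥ (45/61)^(1/2) ≈ 0.859.

0.859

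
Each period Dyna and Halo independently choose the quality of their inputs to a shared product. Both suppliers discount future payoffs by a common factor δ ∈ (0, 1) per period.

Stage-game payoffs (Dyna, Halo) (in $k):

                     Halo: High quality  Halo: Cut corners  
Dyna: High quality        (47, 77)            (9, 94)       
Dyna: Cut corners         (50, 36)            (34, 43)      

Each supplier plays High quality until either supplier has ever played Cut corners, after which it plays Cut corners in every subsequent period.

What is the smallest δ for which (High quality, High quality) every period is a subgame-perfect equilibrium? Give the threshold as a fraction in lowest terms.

1/3

For Dyna: deviation gain 50−47 = 3, per-period punishment loss 47−34 = 13. IC gives δ ≥ 3/16.
For Halo: gain 17, loss 34 per period, so δ ≥ 17/51 = 1/3.
The tighter constraint is Halo's, so cooperation needs δ ≥ 1/3.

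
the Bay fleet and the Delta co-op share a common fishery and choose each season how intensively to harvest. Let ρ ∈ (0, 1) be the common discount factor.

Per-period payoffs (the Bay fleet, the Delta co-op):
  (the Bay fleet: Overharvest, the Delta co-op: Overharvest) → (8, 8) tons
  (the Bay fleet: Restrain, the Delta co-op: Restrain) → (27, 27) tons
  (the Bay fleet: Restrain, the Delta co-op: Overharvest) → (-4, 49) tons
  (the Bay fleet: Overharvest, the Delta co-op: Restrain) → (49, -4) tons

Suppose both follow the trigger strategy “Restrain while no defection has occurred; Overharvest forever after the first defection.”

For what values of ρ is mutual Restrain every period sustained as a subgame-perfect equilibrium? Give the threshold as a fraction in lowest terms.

Cooperation forever yields 27 each period: 27/(1−ρ).
Deviating yields 49 once, then 8 forever: 49 + 8ρ/(1−ρ).
No profitable deviation requires 27/(1−ρ) ≥ 49 + 8ρ/(1−ρ).
Multiplying by (1−ρ): 27 ≥ 49(1−ρ) + 8ρ = 49 − 41ρ.
So 41ρ ≥ 22, i.e. ρ ≥ 22/41.

22/41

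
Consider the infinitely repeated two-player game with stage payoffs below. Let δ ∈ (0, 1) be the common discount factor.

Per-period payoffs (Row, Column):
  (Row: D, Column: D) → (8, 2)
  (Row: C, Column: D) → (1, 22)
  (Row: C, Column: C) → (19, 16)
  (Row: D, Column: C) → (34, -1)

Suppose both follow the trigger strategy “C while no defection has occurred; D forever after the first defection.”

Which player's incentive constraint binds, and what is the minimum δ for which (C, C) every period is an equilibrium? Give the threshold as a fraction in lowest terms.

Row; δ ≥ 15/26

Row: cooperation gives 19 each period; deviation gives 34 once then 8 forever.
  19/(1−δ) ≥ 34 + 8δ/(1−δ) ⇒ δ ≥ 15/26.
Column: cooperation gives 16 each period; deviation gives 22 once then 2 forever.
  δ ≥ 6/20 = 3/10.
Both must hold, so the binding constraint is Row's: δ ≥ 15/26.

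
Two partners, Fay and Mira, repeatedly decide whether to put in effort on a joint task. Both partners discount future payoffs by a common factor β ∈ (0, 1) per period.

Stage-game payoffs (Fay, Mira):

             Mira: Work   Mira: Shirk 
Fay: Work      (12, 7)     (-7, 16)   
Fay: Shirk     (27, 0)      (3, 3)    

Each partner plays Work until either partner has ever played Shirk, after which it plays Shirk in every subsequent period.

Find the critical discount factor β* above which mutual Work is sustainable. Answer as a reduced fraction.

Fay: cooperation gives 12 each period; deviation gives 27 once then 3 forever.
  12/(1−β) ≥ 27 + 3β/(1−β) ⇒ β ≥ 15/24 = 5/8.
Mira: cooperation gives 7 each period; deviation gives 16 once then 3 forever.
  β ≥ 9/13.
Both must hold, so the binding constraint is Mira's: β ≥ 9/13.

9/13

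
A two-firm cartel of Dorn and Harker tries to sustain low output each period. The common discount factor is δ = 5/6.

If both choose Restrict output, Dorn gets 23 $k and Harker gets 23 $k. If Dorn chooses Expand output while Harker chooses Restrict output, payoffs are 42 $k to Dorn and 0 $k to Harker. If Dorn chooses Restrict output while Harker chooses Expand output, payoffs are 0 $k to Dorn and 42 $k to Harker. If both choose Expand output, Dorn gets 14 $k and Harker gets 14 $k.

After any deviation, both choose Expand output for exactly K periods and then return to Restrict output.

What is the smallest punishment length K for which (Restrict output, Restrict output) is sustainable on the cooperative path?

IC: δ(1−δ^K)/(1−δ) ≥ (42−23)/(23−14) = 19/9.
With δ = 5/6: need 1 − δ^K ≥ 19/9·(1−5/6)/(5/6), i.e. δ^K ≤ 0.5778.
Since (5/6)^3 = 0.5787 and (5/6)^4 = 0.4823, the smallest such K is 4.

4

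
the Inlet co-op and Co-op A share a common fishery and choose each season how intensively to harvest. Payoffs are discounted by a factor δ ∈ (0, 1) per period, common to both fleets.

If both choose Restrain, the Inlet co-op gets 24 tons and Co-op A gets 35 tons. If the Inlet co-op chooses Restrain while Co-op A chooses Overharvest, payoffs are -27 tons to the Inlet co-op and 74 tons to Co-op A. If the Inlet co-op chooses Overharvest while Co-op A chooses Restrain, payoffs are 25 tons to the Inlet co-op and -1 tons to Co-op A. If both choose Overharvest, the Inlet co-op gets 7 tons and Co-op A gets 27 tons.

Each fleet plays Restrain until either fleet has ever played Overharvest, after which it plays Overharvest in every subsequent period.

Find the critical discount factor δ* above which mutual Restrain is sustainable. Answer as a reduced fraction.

39/47

the Inlet co-op: cooperation gives 24 each period; deviation gives 25 once then 7 forever.
  24/(1−δ) ≥ 25 + 7δ/(1−δ) ⇒ δ ≥ 1/18.
Co-op A: cooperation gives 35 each period; deviation gives 74 once then 27 forever.
  δ ≥ 39/47.
Both must hold, so the binding constraint is Co-op A's: δ ≥ 39/47.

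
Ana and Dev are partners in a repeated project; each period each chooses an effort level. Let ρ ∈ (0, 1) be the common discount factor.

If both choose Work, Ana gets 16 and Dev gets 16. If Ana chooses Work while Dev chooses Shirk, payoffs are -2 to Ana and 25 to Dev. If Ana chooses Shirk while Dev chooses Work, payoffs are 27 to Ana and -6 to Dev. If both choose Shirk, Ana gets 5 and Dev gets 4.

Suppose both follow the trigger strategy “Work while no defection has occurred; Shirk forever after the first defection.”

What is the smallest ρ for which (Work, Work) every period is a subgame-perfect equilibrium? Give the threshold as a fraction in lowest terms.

1/2

Ana: cooperation gives 16 each period; deviation gives 27 once then 5 forever.
  16/(1−ρ) ≥ 27 + 5ρ/(1−ρ) ⇒ ρ ≥ 11/22 = 1/2.
Dev: cooperation gives 16 each period; deviation gives 25 once then 4 forever.
  ρ ≥ 9/21 = 3/7.
Both must hold, so the binding constraint is Ana's: ρ ≥ 1/2.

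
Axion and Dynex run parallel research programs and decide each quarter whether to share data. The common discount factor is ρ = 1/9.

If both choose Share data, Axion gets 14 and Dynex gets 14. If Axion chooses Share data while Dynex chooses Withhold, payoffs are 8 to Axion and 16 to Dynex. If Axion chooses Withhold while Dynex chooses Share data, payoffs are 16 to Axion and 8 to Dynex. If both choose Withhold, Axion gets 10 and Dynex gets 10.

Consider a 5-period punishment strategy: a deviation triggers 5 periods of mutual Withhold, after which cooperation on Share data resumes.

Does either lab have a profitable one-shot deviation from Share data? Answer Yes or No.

A one-shot deviation gives 16 now, then 10 for 5 periods, then back to 14.
Gain from deviating: (16−14) today; loss: (14−10) in each of the next 5 periods.
No-deviation condition: (14−10)(ρ+…+ρ^5) ≥ 16−14, i.e. ρ+…+ρ^5 ≥ 1/2.
At ρ = 1/9: ρ+…+ρ^5 = 0.1250 < 0.5000.
So cooperation is not sustainable.

Yes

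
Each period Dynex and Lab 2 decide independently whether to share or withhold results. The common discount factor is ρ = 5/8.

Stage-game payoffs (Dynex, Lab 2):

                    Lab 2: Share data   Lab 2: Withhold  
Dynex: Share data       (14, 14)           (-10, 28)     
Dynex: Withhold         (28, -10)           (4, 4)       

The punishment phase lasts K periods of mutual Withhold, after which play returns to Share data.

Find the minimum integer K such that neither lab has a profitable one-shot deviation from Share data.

IC: ρ(1−ρ^K)/(1−ρ) ≥ (28−14)/(14−4) = 7/5.
With ρ = 5/8: need 1 − ρ^K ≥ 7/5·(1−5/8)/(5/8), i.e. ρ^K ≤ 0.1600.
Since (5/8)^3 = 0.2441 and (5/8)^4 = 0.1526, the smallest such K is 4.

4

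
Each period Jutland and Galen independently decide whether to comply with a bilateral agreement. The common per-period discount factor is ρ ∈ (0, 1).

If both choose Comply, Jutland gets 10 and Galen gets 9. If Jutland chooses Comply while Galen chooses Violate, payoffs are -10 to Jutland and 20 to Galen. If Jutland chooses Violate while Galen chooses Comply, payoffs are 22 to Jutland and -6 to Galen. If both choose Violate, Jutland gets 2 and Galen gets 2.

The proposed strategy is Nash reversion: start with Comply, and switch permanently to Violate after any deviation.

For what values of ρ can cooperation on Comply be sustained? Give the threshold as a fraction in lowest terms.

For Jutland: deviation gain 22−10 = 12, per-period punishment loss 10−2 = 8. IC gives ρ ≥ 12/20 = 3/5.
For Galen: gain 11, loss 7 per period, so ρ ≥ 11/18.
The tighter constraint is Galen's, so cooperation needs ρ ≥ 11/18.

11/18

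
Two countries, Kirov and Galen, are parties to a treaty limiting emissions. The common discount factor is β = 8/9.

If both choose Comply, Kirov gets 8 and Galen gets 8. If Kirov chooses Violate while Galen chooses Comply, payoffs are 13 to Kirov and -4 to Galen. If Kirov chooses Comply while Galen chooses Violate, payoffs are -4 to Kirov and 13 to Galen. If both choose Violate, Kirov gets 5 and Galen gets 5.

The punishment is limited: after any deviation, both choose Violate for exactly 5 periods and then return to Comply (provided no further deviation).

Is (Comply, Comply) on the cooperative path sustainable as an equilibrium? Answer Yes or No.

Comparing payoff streams over the 6 periods until play realigns: cooperate → 8(1+β+…+β^5); deviate → 13 + 5(β+…+β^5).
Cooperation is sustained iff (8−5)(β+…+β^5) ≥ 13−8.
β+…+β^5 = 8/9·(1−(8/9)^5)/(1−8/9) = 3.5606, and (13−8)/(8−5) = 1.6667.
3.5606 ≥ 1.6667, so cooperation is sustainable.

Yes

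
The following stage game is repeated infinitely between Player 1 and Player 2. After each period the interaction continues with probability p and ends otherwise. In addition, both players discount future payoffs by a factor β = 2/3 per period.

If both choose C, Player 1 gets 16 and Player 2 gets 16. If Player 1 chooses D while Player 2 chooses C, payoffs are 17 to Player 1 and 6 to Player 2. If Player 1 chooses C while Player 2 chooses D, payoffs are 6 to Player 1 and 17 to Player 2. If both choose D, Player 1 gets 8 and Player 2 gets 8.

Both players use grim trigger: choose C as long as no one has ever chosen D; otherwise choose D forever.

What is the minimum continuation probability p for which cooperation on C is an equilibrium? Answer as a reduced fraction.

Expected continuation weight on next period's payoff is β·p = 2/3·p, which plays the role of the discount factor.
Cooperation requires 2/3·p ≥ (17−16)/(17−8) = 1/9, hence p ≥ 1/6.

1/6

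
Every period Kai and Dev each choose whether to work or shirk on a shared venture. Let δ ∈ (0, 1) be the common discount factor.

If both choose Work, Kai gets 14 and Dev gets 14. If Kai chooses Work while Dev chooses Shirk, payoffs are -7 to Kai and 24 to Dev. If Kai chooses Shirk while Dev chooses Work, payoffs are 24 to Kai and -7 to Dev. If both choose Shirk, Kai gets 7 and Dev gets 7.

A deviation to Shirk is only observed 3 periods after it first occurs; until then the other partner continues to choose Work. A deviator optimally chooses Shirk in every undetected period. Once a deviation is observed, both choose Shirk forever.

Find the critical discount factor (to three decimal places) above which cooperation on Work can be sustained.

0.838

The best deviation is to choose Shirk for all 3 undetected periods, earning 24 each, then 7 forever once detected.
Deviation value: 24(1−δ^3)/(1−δ) + 7δ^3/(1−δ); cooperation value: 14/(1−δ).
IC: 14 ≥ 24(1−δ^3) + 7δ^3 = 24 − 17δ^3.
So δ^3 ≥ 10/17, giving δ ≥ (10/17)^(1/3) ≈ 0.838.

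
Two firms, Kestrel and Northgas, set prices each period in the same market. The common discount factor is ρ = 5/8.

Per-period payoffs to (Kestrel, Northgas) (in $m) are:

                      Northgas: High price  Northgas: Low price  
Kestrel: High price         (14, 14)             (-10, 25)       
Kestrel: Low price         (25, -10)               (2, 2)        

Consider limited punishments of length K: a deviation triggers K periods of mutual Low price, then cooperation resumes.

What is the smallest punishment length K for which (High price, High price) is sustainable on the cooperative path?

No profitable deviation requires (14−2)(ρ+…+ρ^K) ≥ 25−14, i.e. ρ+…+ρ^K ≥ 11/12 ≈ 0.9167.
With ρ = 5/8, the partial sums are K=1: 0.6250, K=2: 1.0156.
K = 2 is the first length at which the sum reaches 0.9167.

2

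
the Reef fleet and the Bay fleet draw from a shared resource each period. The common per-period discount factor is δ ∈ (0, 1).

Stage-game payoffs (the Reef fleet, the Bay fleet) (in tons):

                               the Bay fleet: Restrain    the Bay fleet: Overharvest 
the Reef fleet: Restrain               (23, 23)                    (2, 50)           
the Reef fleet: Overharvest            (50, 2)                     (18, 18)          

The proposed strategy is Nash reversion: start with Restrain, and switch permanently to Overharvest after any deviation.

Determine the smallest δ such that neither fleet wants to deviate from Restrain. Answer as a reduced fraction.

23/(1−δ) ≥ 50 + 18δ/(1−δ)
23 ≥ 50 − 32δ
δ ≥ 27/32.

27/32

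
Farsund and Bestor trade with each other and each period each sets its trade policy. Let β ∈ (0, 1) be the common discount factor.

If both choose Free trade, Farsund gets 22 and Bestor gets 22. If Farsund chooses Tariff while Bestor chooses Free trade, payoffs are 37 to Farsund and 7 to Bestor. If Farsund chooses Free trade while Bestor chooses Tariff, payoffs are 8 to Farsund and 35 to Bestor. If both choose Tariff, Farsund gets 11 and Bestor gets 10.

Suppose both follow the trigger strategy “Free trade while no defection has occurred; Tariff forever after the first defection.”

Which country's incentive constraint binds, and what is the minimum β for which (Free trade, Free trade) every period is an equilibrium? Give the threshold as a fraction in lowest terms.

Farsund; β ≥ 15/26

Farsund: cooperation gives 22 each period; deviation gives 37 once then 11 forever.
  22/(1−β) ≥ 37 + 11β/(1−β) ⇒ β ≥ 15/26.
Bestor: cooperation gives 22 each period; deviation gives 35 once then 10 forever.
  β ≥ 13/25.
Both must hold, so the binding constraint is Farsund's: β ≥ 15/26.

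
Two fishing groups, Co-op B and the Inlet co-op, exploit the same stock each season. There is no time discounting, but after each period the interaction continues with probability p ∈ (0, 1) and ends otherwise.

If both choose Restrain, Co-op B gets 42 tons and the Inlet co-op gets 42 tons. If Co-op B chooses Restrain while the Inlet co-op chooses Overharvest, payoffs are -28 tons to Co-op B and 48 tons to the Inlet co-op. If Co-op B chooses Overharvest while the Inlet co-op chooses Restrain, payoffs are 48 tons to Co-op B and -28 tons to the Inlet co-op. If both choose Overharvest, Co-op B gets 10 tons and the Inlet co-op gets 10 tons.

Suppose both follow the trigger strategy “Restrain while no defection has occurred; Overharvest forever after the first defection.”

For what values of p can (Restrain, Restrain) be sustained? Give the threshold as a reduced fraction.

3/19

Expected cooperation value is 42 + p·42 + p²·42 + … = 42/(1−p); deviation gives 48 + p·10/(1−p).
42 ≥ 48(1−p) + 10p ⇒ 38p ≥ 6 ⇒ p ≥ 6/38 = 3/19.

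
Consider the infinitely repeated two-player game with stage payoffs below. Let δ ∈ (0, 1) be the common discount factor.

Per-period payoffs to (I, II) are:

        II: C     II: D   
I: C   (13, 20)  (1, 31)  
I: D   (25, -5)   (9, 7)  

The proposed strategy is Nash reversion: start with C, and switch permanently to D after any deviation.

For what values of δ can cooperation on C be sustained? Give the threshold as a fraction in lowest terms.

I's threshold: (25−13)/(25−9) = 3/4.
II's threshold: (31−20)/(31−7) = 11/24.
3/4 > 11/24, so I binds and δ* = 3/4.

3/4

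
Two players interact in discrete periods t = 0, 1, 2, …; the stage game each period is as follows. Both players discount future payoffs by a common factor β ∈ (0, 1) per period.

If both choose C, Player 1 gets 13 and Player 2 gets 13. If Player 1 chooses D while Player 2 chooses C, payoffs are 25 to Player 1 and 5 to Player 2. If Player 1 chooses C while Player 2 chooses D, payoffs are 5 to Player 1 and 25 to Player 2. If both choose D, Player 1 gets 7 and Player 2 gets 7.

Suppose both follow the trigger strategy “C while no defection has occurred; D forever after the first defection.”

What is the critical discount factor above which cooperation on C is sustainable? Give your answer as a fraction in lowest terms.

2/3

One-period gain from deviating is 25 − 13 = 12. The loss is 13 − 7 = 6 in every subsequent period, with present value 6·β/(1−β).
Deviation is unprofitable when 6·β/(1−β) ≥ 12, i.e. β/(1−β) ≥ 2.
Equivalently β ≥ 12/(12+6) = 2/3.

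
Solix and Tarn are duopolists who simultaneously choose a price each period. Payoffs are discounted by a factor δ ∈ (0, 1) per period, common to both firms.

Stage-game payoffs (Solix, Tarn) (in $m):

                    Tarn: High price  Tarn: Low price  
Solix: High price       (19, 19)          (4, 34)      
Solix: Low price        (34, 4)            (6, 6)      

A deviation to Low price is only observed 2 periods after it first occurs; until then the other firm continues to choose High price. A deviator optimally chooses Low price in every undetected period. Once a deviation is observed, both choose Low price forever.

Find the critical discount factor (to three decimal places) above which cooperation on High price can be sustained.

0.732

Deviating for the 2 undetected periods gains 34−19 = 15 per period over cooperation, then loses 19−6 = 13 per period forever once punishment starts.
Gain: 15(1 + δ + … + δ^1); loss: 13·δ^2/(1−δ).
No profitable deviation ⇔ 15(1−δ^2) ≤ 13·δ^2, i.e. δ^2 ≥ 15/(15+13) = 15/28.
Hence δ ≥ (15/28)^(1/2) ≈ 0.732.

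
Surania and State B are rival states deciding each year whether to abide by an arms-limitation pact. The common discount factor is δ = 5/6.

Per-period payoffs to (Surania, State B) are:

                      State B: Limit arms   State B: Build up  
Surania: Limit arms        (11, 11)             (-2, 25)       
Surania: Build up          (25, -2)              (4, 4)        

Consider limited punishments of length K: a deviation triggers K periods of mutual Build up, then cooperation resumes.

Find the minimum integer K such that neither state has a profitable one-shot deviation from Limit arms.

No profitable deviation requires (11−4)(δ+…+δ^K) ≥ 25−11, i.e. δ+…+δ^K ≥ 2 ≈ 2.0000.
With δ = 5/6, the partial sums are K=1: 0.8333, K=2: 1.5278, K=3: 2.1065.
K = 3 is the first length at which the sum reaches 2.0000.

3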